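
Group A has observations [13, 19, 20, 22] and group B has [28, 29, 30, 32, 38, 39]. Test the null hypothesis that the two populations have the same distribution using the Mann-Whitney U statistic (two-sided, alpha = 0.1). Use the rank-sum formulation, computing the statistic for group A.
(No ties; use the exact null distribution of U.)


Step 1: Combine and sort all 10 observations; assign midranks.
sorted (value, group): (13,X), (19,X), (20,X), (22,X), (28,Y), (29,Y), (30,Y), (32,Y), (38,Y), (39,Y)
ranks: 13->1, 19->2, 20->3, 22->4, 28->5, 29->6, 30->7, 32->8, 38->9, 39->10
Step 2: Rank sum for X: R1 = 1 + 2 + 3 + 4 = 10.
Step 3: U_X = R1 - n1(n1+1)/2 = 10 - 4*5/2 = 10 - 10 = 0.
       U_Y = n1*n2 - U_X = 24 - 0 = 24.
Step 4: No ties, so the exact null distribution of U (based on enumerating the C(10,4) = 210 equally likely rank assignments) gives the two-sided p-value.
Step 5: p-value = 0.009524; compare to alpha = 0.1. reject H0.

U_X = 0, p = 0.009524, reject H0 at alpha = 0.1.


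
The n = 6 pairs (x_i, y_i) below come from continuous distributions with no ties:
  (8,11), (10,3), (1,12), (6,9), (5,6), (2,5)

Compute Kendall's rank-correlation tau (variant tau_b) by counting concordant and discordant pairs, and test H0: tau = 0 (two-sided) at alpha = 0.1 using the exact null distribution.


Step 1: Enumerate the 15 unordered pairs (i,j) with i<j and classify each by sign(x_j-x_i) * sign(y_j-y_i).
  (1,2):dx=+2,dy=-8->D; (1,3):dx=-7,dy=+1->D; (1,4):dx=-2,dy=-2->C; (1,5):dx=-3,dy=-5->C
  (1,6):dx=-6,dy=-6->C; (2,3):dx=-9,dy=+9->D; (2,4):dx=-4,dy=+6->D; (2,5):dx=-5,dy=+3->D
  (2,6):dx=-8,dy=+2->D; (3,4):dx=+5,dy=-3->D; (3,5):dx=+4,dy=-6->D; (3,6):dx=+1,dy=-7->D
  (4,5):dx=-1,dy=-3->C; (4,6):dx=-4,dy=-4->C; (5,6):dx=-3,dy=-1->C
Step 2: C = 6, D = 9, total pairs = 15.
Step 3: tau = (C - D)/(n(n-1)/2) = (6 - 9)/15 = -0.200000.
Step 4: Exact two-sided p-value (enumerate n! = 720 permutations of y under H0): p = 0.719444.
Step 5: alpha = 0.1. fail to reject H0.

tau_b = -0.2000 (C=6, D=9), p = 0.719444, fail to reject H0.


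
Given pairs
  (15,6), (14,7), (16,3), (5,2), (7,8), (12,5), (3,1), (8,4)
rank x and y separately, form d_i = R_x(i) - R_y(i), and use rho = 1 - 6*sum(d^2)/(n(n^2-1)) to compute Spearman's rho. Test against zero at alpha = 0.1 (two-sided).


Step 1: Rank x and y separately (midranks; no ties here).
rank(x): 15->7, 14->6, 16->8, 5->2, 7->3, 12->5, 3->1, 8->4
rank(y): 6->6, 7->7, 3->3, 2->2, 8->8, 5->5, 1->1, 4->4
Step 2: d_i = R_x(i) - R_y(i); compute d_i^2.
  (7-6)^2=1, (6-7)^2=1, (8-3)^2=25, (2-2)^2=0, (3-8)^2=25, (5-5)^2=0, (1-1)^2=0, (4-4)^2=0
sum(d^2) = 52.
Step 3: rho = 1 - 6*52 / (8*(8^2 - 1)) = 1 - 312/504 = 0.380952.
Step 4: Under H0, t = rho * sqrt((n-2)/(1-rho^2)) = 1.0092 ~ t(6).
Step 5: Two-sided p-value from the t-distribution with 6 df = 0.351813.
Step 6: alpha = 0.1. fail to reject H0.

rho = 0.3810, p = 0.351813, fail to reject H0 at alpha = 0.1.


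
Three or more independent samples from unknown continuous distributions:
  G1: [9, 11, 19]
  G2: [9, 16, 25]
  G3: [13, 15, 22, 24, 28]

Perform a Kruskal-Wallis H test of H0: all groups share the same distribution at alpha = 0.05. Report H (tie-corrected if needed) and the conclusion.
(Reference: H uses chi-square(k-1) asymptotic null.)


Step 1: Combine all N = 11 observations and assign midranks.
sorted (value, group, rank): (9,G1,1.5), (9,G2,1.5), (11,G1,3), (13,G3,4), (15,G3,5), (16,G2,6), (19,G1,7), (22,G3,8), (24,G3,9), (25,G2,10), (28,G3,11)
Step 2: Sum ranks within each group.
R_1 = 11.5 (n_1 = 3)
R_2 = 17.5 (n_2 = 3)
R_3 = 37 (n_3 = 5)
Step 3: H = 12/(N(N+1)) * sum(R_i^2/n_i) - 3(N+1)
     = 12/(11*12) * (11.5^2/3 + 17.5^2/3 + 37^2/5) - 3*12
     = 0.090909 * 419.967 - 36
     = 2.178788.
Step 4: Ties present; correction factor C = 1 - 6/(11^3 - 11) = 0.995455. Corrected H = 2.178788 / 0.995455 = 2.188737.
Step 5: Under H0, H ~ chi^2(2); p-value = 0.334751.
Step 6: alpha = 0.05. fail to reject H0.

H = 2.1887, df = 2, p = 0.334751, fail to reject H0.


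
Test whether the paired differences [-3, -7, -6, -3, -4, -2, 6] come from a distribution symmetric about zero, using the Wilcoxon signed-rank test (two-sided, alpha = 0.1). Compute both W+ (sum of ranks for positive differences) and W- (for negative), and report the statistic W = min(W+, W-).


Step 1: Drop any zero differences (none here) and take |d_i|.
|d| = [3, 7, 6, 3, 4, 2, 6]
Step 2: Midrank |d_i| (ties get averaged ranks).
ranks: |3|->2.5, |7|->7, |6|->5.5, |3|->2.5, |4|->4, |2|->1, |6|->5.5
Step 3: Attach original signs; sum ranks with positive sign and with negative sign.
W+ = 5.5 = 5.5
W- = 2.5 + 7 + 5.5 + 2.5 + 4 + 1 = 22.5
(Check: W+ + W- = 28 should equal n(n+1)/2 = 28.)
Step 4: Test statistic W = min(W+, W-) = 5.5.
Step 5: Ties in |d|, so use the tie-corrected normal approximation.
        E[W] = n(n+1)/4 = 7*8/4 = 14.
        Tie groups: |d|=3 (t=2), |d|=6 (t=2); sum(t^3 - t) = 12.
        Var[W] = n(n+1)(2n+1)/24 - sum(t^3-t)/48 = 840/24 - 12/48 = 34.75.
        z = (W - E[W]) / sqrt(Var[W]) = (5.5 - 14) / 5.8949 = -1.4419.
        Two-sided p = 2*Phi(z) = 0.149325.
Step 6: alpha = 0.1. fail to reject H0.

W+ = 5.5, W- = 22.5, W = min = 5.5, p = 0.149325, fail to reject H0.


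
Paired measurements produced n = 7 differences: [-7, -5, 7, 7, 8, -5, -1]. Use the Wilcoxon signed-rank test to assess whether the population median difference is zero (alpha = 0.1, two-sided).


Step 1: Drop any zero differences (none here) and take |d_i|.
|d| = [7, 5, 7, 7, 8, 5, 1]
Step 2: Midrank |d_i| (ties get averaged ranks).
ranks: |7|->5, |5|->2.5, |7|->5, |7|->5, |8|->7, |5|->2.5, |1|->1
Step 3: Attach original signs; sum ranks with positive sign and with negative sign.
W+ = 5 + 5 + 7 = 17
W- = 5 + 2.5 + 2.5 + 1 = 11
(Check: W+ + W- = 28 should equal n(n+1)/2 = 28.)
Step 4: Test statistic W = min(W+, W-) = 11.
Step 5: Ties in |d|, so use the tie-corrected normal approximation.
        E[W] = n(n+1)/4 = 7*8/4 = 14.
        Tie groups: |d|=5 (t=2), |d|=7 (t=3); sum(t^3 - t) = 30.
        Var[W] = n(n+1)(2n+1)/24 - sum(t^3-t)/48 = 840/24 - 30/48 = 34.375.
        z = (W - E[W]) / sqrt(Var[W]) = (11 - 14) / 5.8630 = -0.5117.
        Two-sided p = 2*Phi(z) = 0.608874.
Step 6: alpha = 0.1. fail to reject H0.

W+ = 17, W- = 11, W = min = 11, p = 0.608874, fail to reject H0.


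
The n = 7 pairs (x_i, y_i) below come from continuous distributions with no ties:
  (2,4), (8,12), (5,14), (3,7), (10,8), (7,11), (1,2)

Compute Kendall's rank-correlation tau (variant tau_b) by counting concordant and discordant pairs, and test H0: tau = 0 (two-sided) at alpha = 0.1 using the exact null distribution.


Step 1: Enumerate the 21 unordered pairs (i,j) with i<j and classify each by sign(x_j-x_i) * sign(y_j-y_i).
  (1,2):dx=+6,dy=+8->C; (1,3):dx=+3,dy=+10->C; (1,4):dx=+1,dy=+3->C; (1,5):dx=+8,dy=+4->C
  (1,6):dx=+5,dy=+7->C; (1,7):dx=-1,dy=-2->C; (2,3):dx=-3,dy=+2->D; (2,4):dx=-5,dy=-5->C
  (2,5):dx=+2,dy=-4->D; (2,6):dx=-1,dy=-1->C; (2,7):dx=-7,dy=-10->C; (3,4):dx=-2,dy=-7->C
  (3,5):dx=+5,dy=-6->D; (3,6):dx=+2,dy=-3->D; (3,7):dx=-4,dy=-12->C; (4,5):dx=+7,dy=+1->C
  (4,6):dx=+4,dy=+4->C; (4,7):dx=-2,dy=-5->C; (5,6):dx=-3,dy=+3->D; (5,7):dx=-9,dy=-6->C
  (6,7):dx=-6,dy=-9->C
Step 2: C = 16, D = 5, total pairs = 21.
Step 3: tau = (C - D)/(n(n-1)/2) = (16 - 5)/21 = 0.523810.
Step 4: Exact two-sided p-value (enumerate n! = 5040 permutations of y under H0): p = 0.136111.
Step 5: alpha = 0.1. fail to reject H0.

tau_b = 0.5238 (C=16, D=5), p = 0.136111, fail to reject H0.


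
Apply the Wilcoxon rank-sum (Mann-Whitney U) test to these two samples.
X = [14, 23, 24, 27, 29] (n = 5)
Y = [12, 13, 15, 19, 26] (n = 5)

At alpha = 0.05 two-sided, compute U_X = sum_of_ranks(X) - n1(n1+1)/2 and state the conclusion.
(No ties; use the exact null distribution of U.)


Step 1: Combine and sort all 10 observations; assign midranks.
sorted (value, group): (12,Y), (13,Y), (14,X), (15,Y), (19,Y), (23,X), (24,X), (26,Y), (27,X), (29,X)
ranks: 12->1, 13->2, 14->3, 15->4, 19->5, 23->6, 24->7, 26->8, 27->9, 29->10
Step 2: Rank sum for X: R1 = 3 + 6 + 7 + 9 + 10 = 35.
Step 3: U_X = R1 - n1(n1+1)/2 = 35 - 5*6/2 = 35 - 15 = 20.
       U_Y = n1*n2 - U_X = 25 - 20 = 5.
Step 4: No ties, so the exact null distribution of U (based on enumerating the C(10,5) = 252 equally likely rank assignments) gives the two-sided p-value.
Step 5: p-value = 0.150794; compare to alpha = 0.05. fail to reject H0.

U_X = 20, p = 0.150794, fail to reject H0 at alpha = 0.05.


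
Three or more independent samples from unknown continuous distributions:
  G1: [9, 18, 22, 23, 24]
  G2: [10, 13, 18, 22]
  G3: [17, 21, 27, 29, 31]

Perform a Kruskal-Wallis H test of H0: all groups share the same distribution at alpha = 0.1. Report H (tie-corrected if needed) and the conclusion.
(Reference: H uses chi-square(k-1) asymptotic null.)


Step 1: Combine all N = 14 observations and assign midranks.
sorted (value, group, rank): (9,G1,1), (10,G2,2), (13,G2,3), (17,G3,4), (18,G1,5.5), (18,G2,5.5), (21,G3,7), (22,G1,8.5), (22,G2,8.5), (23,G1,10), (24,G1,11), (27,G3,12), (29,G3,13), (31,G3,14)
Step 2: Sum ranks within each group.
R_1 = 36 (n_1 = 5)
R_2 = 19 (n_2 = 4)
R_3 = 50 (n_3 = 5)
Step 3: H = 12/(N(N+1)) * sum(R_i^2/n_i) - 3(N+1)
     = 12/(14*15) * (36^2/5 + 19^2/4 + 50^2/5) - 3*15
     = 0.057143 * 849.45 - 45
     = 3.540000.
Step 4: Ties present; correction factor C = 1 - 12/(14^3 - 14) = 0.995604. Corrected H = 3.540000 / 0.995604 = 3.555629.
Step 5: Under H0, H ~ chi^2(2); p-value = 0.169007.
Step 6: alpha = 0.1. fail to reject H0.

H = 3.5556, df = 2, p = 0.169007, fail to reject H0.


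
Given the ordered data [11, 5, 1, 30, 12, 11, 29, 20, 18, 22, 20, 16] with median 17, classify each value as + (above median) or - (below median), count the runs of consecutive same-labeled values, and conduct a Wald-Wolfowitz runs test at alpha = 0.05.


Step 1: Compute median = 17; label A = above, B = below.
Labels in order: BBBABBAAAAAB  (n_A = 6, n_B = 6)
Step 2: Count runs R = 5.
Step 3: Under H0 (random ordering), E[R] = 2*n_A*n_B/(n_A+n_B) + 1 = 2*6*6/12 + 1 = 7.0000.
        Var[R] = 2*n_A*n_B*(2*n_A*n_B - n_A - n_B) / ((n_A+n_B)^2 * (n_A+n_B-1)) = 4320/1584 = 2.7273.
        SD[R] = 1.6514.
Step 4: Continuity-corrected z = (R + 0.5 - E[R]) / SD[R] = (5 + 0.5 - 7.0000) / 1.6514 = -0.9083.
Step 5: Two-sided p-value via normal approximation = 2*(1 - Phi(|z|)) = 0.363722.
Step 6: alpha = 0.05. fail to reject H0.

R = 5, z = -0.9083, p = 0.363722, fail to reject H0.


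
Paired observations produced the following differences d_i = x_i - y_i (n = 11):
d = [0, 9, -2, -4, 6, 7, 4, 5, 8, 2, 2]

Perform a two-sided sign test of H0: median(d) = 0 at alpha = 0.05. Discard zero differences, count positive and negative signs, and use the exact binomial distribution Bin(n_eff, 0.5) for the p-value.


Step 1: Discard zero differences. Original n = 11; n_eff = number of nonzero differences = 10.
Nonzero differences (with sign): +9, -2, -4, +6, +7, +4, +5, +8, +2, +2
Step 2: Count signs: positive = 8, negative = 2.
Step 3: Under H0: P(positive) = 0.5, so the number of positives S ~ Bin(10, 0.5).
Step 4: Two-sided exact p-value = sum of Bin(10,0.5) probabilities at or below the observed probability = 0.109375.
Step 5: alpha = 0.05. fail to reject H0.

n_eff = 10, pos = 8, neg = 2, p = 0.109375, fail to reject H0.


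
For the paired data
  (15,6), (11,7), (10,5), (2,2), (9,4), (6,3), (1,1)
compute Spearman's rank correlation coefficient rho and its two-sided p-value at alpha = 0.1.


Step 1: Rank x and y separately (midranks; no ties here).
rank(x): 15->7, 11->6, 10->5, 2->2, 9->4, 6->3, 1->1
rank(y): 6->6, 7->7, 5->5, 2->2, 4->4, 3->3, 1->1
Step 2: d_i = R_x(i) - R_y(i); compute d_i^2.
  (7-6)^2=1, (6-7)^2=1, (5-5)^2=0, (2-2)^2=0, (4-4)^2=0, (3-3)^2=0, (1-1)^2=0
sum(d^2) = 2.
Step 3: rho = 1 - 6*2 / (7*(7^2 - 1)) = 1 - 12/336 = 0.964286.
Step 4: Under H0, t = rho * sqrt((n-2)/(1-rho^2)) = 8.1408 ~ t(5).
Step 5: Two-sided p-value from the t-distribution with 5 df = 0.000454.
Step 6: alpha = 0.1. reject H0.

rho = 0.9643, p = 0.000454, reject H0 at alpha = 0.1.


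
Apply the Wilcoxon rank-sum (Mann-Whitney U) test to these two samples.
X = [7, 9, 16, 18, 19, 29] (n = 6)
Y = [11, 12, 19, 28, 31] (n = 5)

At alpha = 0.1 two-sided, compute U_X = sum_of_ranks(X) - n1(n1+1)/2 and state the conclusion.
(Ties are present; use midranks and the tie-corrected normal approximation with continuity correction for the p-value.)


Step 1: Combine and sort all 11 observations; assign midranks.
sorted (value, group): (7,X), (9,X), (11,Y), (12,Y), (16,X), (18,X), (19,X), (19,Y), (28,Y), (29,X), (31,Y)
ranks: 7->1, 9->2, 11->3, 12->4, 16->5, 18->6, 19->7.5, 19->7.5, 28->9, 29->10, 31->11
Step 2: Rank sum for X: R1 = 1 + 2 + 5 + 6 + 7.5 + 10 = 31.5.
Step 3: U_X = R1 - n1(n1+1)/2 = 31.5 - 6*7/2 = 31.5 - 21 = 10.5.
       U_Y = n1*n2 - U_X = 30 - 10.5 = 19.5.
Step 4: Ties are present, so use the tie-corrected normal approximation (with continuity correction) for the p-value.
Step 5: p-value = 0.464192; compare to alpha = 0.1. fail to reject H0.

U_X = 10.5, p = 0.464192, fail to reject H0 at alpha = 0.1.


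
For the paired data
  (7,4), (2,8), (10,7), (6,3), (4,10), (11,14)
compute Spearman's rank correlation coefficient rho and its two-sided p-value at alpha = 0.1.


Step 1: Rank x and y separately (midranks; no ties here).
rank(x): 7->4, 2->1, 10->5, 6->3, 4->2, 11->6
rank(y): 4->2, 8->4, 7->3, 3->1, 10->5, 14->6
Step 2: d_i = R_x(i) - R_y(i); compute d_i^2.
  (4-2)^2=4, (1-4)^2=9, (5-3)^2=4, (3-1)^2=4, (2-5)^2=9, (6-6)^2=0
sum(d^2) = 30.
Step 3: rho = 1 - 6*30 / (6*(6^2 - 1)) = 1 - 180/210 = 0.142857.
Step 4: Under H0, t = rho * sqrt((n-2)/(1-rho^2)) = 0.2887 ~ t(4).
Step 5: Two-sided p-value from the t-distribution with 4 df = 0.787172.
Step 6: alpha = 0.1. fail to reject H0.

rho = 0.1429, p = 0.787172, fail to reject H0 at alpha = 0.1.


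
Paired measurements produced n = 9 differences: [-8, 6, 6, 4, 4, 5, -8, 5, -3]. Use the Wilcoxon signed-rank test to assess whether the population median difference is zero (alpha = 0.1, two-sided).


Step 1: Drop any zero differences (none here) and take |d_i|.
|d| = [8, 6, 6, 4, 4, 5, 8, 5, 3]
Step 2: Midrank |d_i| (ties get averaged ranks).
ranks: |8|->8.5, |6|->6.5, |6|->6.5, |4|->2.5, |4|->2.5, |5|->4.5, |8|->8.5, |5|->4.5, |3|->1
Step 3: Attach original signs; sum ranks with positive sign and with negative sign.
W+ = 6.5 + 6.5 + 2.5 + 2.5 + 4.5 + 4.5 = 27
W- = 8.5 + 8.5 + 1 = 18
(Check: W+ + W- = 45 should equal n(n+1)/2 = 45.)
Step 4: Test statistic W = min(W+, W-) = 18.
Step 5: Ties in |d|, so use the tie-corrected normal approximation.
        E[W] = n(n+1)/4 = 9*10/4 = 22.5.
        Tie groups: |d|=4 (t=2), |d|=5 (t=2), |d|=6 (t=2), |d|=8 (t=2); sum(t^3 - t) = 24.
        Var[W] = n(n+1)(2n+1)/24 - sum(t^3-t)/48 = 1710/24 - 24/48 = 70.75.
        z = (W - E[W]) / sqrt(Var[W]) = (18 - 22.5) / 8.4113 = -0.5350.
        Two-sided p = 2*Phi(z) = 0.592654.
Step 6: alpha = 0.1. fail to reject H0.

W+ = 27, W- = 18, W = min = 18, p = 0.592654, fail to reject H0.


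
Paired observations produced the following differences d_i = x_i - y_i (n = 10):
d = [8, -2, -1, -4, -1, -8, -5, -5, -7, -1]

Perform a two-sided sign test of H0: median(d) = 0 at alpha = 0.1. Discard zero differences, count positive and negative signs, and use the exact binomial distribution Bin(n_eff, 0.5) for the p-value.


Step 1: Discard zero differences. Original n = 10; n_eff = number of nonzero differences = 10.
Nonzero differences (with sign): +8, -2, -1, -4, -1, -8, -5, -5, -7, -1
Step 2: Count signs: positive = 1, negative = 9.
Step 3: Under H0: P(positive) = 0.5, so the number of positives S ~ Bin(10, 0.5).
Step 4: Two-sided exact p-value = sum of Bin(10,0.5) probabilities at or below the observed probability = 0.021484.
Step 5: alpha = 0.1. reject H0.

n_eff = 10, pos = 1, neg = 9, p = 0.021484, reject H0.


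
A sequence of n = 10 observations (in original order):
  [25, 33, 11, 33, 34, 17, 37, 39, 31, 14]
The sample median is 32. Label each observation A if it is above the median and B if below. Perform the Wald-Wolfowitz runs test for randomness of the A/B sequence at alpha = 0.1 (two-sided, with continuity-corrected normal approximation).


Step 1: Compute median = 32; label A = above, B = below.
Labels in order: BABAABAABB  (n_A = 5, n_B = 5)
Step 2: Count runs R = 7.
Step 3: Under H0 (random ordering), E[R] = 2*n_A*n_B/(n_A+n_B) + 1 = 2*5*5/10 + 1 = 6.0000.
        Var[R] = 2*n_A*n_B*(2*n_A*n_B - n_A - n_B) / ((n_A+n_B)^2 * (n_A+n_B-1)) = 2000/900 = 2.2222.
        SD[R] = 1.4907.
Step 4: Continuity-corrected z = (R - 0.5 - E[R]) / SD[R] = (7 - 0.5 - 6.0000) / 1.4907 = 0.3354.
Step 5: Two-sided p-value via normal approximation = 2*(1 - Phi(|z|)) = 0.737316.
Step 6: alpha = 0.1. fail to reject H0.

R = 7, z = 0.3354, p = 0.737316, fail to reject H0.


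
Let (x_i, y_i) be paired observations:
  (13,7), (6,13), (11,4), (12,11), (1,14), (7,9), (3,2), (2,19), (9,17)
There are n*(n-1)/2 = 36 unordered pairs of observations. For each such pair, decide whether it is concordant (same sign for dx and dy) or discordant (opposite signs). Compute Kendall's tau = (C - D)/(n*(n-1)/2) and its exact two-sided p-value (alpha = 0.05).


Step 1: Enumerate the 36 unordered pairs (i,j) with i<j and classify each by sign(x_j-x_i) * sign(y_j-y_i).
  (1,2):dx=-7,dy=+6->D; (1,3):dx=-2,dy=-3->C; (1,4):dx=-1,dy=+4->D; (1,5):dx=-12,dy=+7->D
  (1,6):dx=-6,dy=+2->D; (1,7):dx=-10,dy=-5->C; (1,8):dx=-11,dy=+12->D; (1,9):dx=-4,dy=+10->D
  (2,3):dx=+5,dy=-9->D; (2,4):dx=+6,dy=-2->D; (2,5):dx=-5,dy=+1->D; (2,6):dx=+1,dy=-4->D
  (2,7):dx=-3,dy=-11->C; (2,8):dx=-4,dy=+6->D; (2,9):dx=+3,dy=+4->C; (3,4):dx=+1,dy=+7->C
  (3,5):dx=-10,dy=+10->D; (3,6):dx=-4,dy=+5->D; (3,7):dx=-8,dy=-2->C; (3,8):dx=-9,dy=+15->D
  (3,9):dx=-2,dy=+13->D; (4,5):dx=-11,dy=+3->D; (4,6):dx=-5,dy=-2->C; (4,7):dx=-9,dy=-9->C
  (4,8):dx=-10,dy=+8->D; (4,9):dx=-3,dy=+6->D; (5,6):dx=+6,dy=-5->D; (5,7):dx=+2,dy=-12->D
  (5,8):dx=+1,dy=+5->C; (5,9):dx=+8,dy=+3->C; (6,7):dx=-4,dy=-7->C; (6,8):dx=-5,dy=+10->D
  (6,9):dx=+2,dy=+8->C; (7,8):dx=-1,dy=+17->D; (7,9):dx=+6,dy=+15->C; (8,9):dx=+7,dy=-2->D
Step 2: C = 13, D = 23, total pairs = 36.
Step 3: tau = (C - D)/(n(n-1)/2) = (13 - 23)/36 = -0.277778.
Step 4: Exact two-sided p-value (enumerate n! = 362880 permutations of y under H0): p = 0.358488.
Step 5: alpha = 0.05. fail to reject H0.

tau_b = -0.2778 (C=13, D=23), p = 0.358488, fail to reject H0.


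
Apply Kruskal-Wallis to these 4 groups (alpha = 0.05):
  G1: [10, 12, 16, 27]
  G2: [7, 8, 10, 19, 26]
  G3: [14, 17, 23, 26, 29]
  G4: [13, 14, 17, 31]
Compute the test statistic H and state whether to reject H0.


Step 1: Combine all N = 18 observations and assign midranks.
sorted (value, group, rank): (7,G2,1), (8,G2,2), (10,G1,3.5), (10,G2,3.5), (12,G1,5), (13,G4,6), (14,G3,7.5), (14,G4,7.5), (16,G1,9), (17,G3,10.5), (17,G4,10.5), (19,G2,12), (23,G3,13), (26,G2,14.5), (26,G3,14.5), (27,G1,16), (29,G3,17), (31,G4,18)
Step 2: Sum ranks within each group.
R_1 = 33.5 (n_1 = 4)
R_2 = 33 (n_2 = 5)
R_3 = 62.5 (n_3 = 5)
R_4 = 42 (n_4 = 4)
Step 3: H = 12/(N(N+1)) * sum(R_i^2/n_i) - 3(N+1)
     = 12/(18*19) * (33.5^2/4 + 33^2/5 + 62.5^2/5 + 42^2/4) - 3*19
     = 0.035088 * 1720.61 - 57
     = 3.372368.
Step 4: Ties present; correction factor C = 1 - 24/(18^3 - 18) = 0.995872. Corrected H = 3.372368 / 0.995872 = 3.386347.
Step 5: Under H0, H ~ chi^2(3); p-value = 0.335804.
Step 6: alpha = 0.05. fail to reject H0.

H = 3.3863, df = 3, p = 0.335804, fail to reject H0.


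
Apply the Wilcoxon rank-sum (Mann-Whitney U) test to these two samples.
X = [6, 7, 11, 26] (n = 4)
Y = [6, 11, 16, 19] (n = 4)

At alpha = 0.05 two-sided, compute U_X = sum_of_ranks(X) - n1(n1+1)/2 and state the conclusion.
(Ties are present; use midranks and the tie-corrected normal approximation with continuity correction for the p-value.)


Step 1: Combine and sort all 8 observations; assign midranks.
sorted (value, group): (6,X), (6,Y), (7,X), (11,X), (11,Y), (16,Y), (19,Y), (26,X)
ranks: 6->1.5, 6->1.5, 7->3, 11->4.5, 11->4.5, 16->6, 19->7, 26->8
Step 2: Rank sum for X: R1 = 1.5 + 3 + 4.5 + 8 = 17.
Step 3: U_X = R1 - n1(n1+1)/2 = 17 - 4*5/2 = 17 - 10 = 7.
       U_Y = n1*n2 - U_X = 16 - 7 = 9.
Step 4: Ties are present, so use the tie-corrected normal approximation (with continuity correction) for the p-value.
Step 5: p-value = 0.883853; compare to alpha = 0.05. fail to reject H0.

U_X = 7, p = 0.883853, fail to reject H0 at alpha = 0.05.


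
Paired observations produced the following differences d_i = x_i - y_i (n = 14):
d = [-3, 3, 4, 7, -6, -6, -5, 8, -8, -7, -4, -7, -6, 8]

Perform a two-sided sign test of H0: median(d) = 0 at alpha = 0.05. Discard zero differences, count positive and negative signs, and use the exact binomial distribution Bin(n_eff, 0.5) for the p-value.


Step 1: Discard zero differences. Original n = 14; n_eff = number of nonzero differences = 14.
Nonzero differences (with sign): -3, +3, +4, +7, -6, -6, -5, +8, -8, -7, -4, -7, -6, +8
Step 2: Count signs: positive = 5, negative = 9.
Step 3: Under H0: P(positive) = 0.5, so the number of positives S ~ Bin(14, 0.5).
Step 4: Two-sided exact p-value = sum of Bin(14,0.5) probabilities at or below the observed probability = 0.423950.
Step 5: alpha = 0.05. fail to reject H0.

n_eff = 14, pos = 5, neg = 9, p = 0.423950, fail to reject H0.


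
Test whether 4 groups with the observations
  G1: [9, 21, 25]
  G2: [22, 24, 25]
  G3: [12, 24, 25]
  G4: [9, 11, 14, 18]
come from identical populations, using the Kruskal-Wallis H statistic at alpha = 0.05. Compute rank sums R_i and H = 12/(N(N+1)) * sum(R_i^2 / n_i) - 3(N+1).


Step 1: Combine all N = 13 observations and assign midranks.
sorted (value, group, rank): (9,G1,1.5), (9,G4,1.5), (11,G4,3), (12,G3,4), (14,G4,5), (18,G4,6), (21,G1,7), (22,G2,8), (24,G2,9.5), (24,G3,9.5), (25,G1,12), (25,G2,12), (25,G3,12)
Step 2: Sum ranks within each group.
R_1 = 20.5 (n_1 = 3)
R_2 = 29.5 (n_2 = 3)
R_3 = 25.5 (n_3 = 3)
R_4 = 15.5 (n_4 = 4)
Step 3: H = 12/(N(N+1)) * sum(R_i^2/n_i) - 3(N+1)
     = 12/(13*14) * (20.5^2/3 + 29.5^2/3 + 25.5^2/3 + 15.5^2/4) - 3*14
     = 0.065934 * 706.979 - 42
     = 4.614011.
Step 4: Ties present; correction factor C = 1 - 36/(13^3 - 13) = 0.983516. Corrected H = 4.614011 / 0.983516 = 4.691341.
Step 5: Under H0, H ~ chi^2(3); p-value = 0.195845.
Step 6: alpha = 0.05. fail to reject H0.

H = 4.6913, df = 3, p = 0.195845, fail to reject H0.


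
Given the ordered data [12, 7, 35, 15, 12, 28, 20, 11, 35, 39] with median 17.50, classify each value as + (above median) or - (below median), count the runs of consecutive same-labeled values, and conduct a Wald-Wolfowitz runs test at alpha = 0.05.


Step 1: Compute median = 17.50; label A = above, B = below.
Labels in order: BBABBAABAA  (n_A = 5, n_B = 5)
Step 2: Count runs R = 6.
Step 3: Under H0 (random ordering), E[R] = 2*n_A*n_B/(n_A+n_B) + 1 = 2*5*5/10 + 1 = 6.0000.
        Var[R] = 2*n_A*n_B*(2*n_A*n_B - n_A - n_B) / ((n_A+n_B)^2 * (n_A+n_B-1)) = 2000/900 = 2.2222.
        SD[R] = 1.4907.
Step 4: R = E[R], so z = 0 with no continuity correction.
Step 5: Two-sided p-value via normal approximation = 2*(1 - Phi(|z|)) = 1.000000.
Step 6: alpha = 0.05. fail to reject H0.

R = 6, z = 0.0000, p = 1.000000, fail to reject H0.


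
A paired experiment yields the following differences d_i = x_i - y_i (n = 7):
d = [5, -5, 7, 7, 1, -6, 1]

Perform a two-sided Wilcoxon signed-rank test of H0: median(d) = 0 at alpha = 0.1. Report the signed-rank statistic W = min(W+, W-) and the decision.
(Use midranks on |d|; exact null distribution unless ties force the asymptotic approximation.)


Step 1: Drop any zero differences (none here) and take |d_i|.
|d| = [5, 5, 7, 7, 1, 6, 1]
Step 2: Midrank |d_i| (ties get averaged ranks).
ranks: |5|->3.5, |5|->3.5, |7|->6.5, |7|->6.5, |1|->1.5, |6|->5, |1|->1.5
Step 3: Attach original signs; sum ranks with positive sign and with negative sign.
W+ = 3.5 + 6.5 + 6.5 + 1.5 + 1.5 = 19.5
W- = 3.5 + 5 = 8.5
(Check: W+ + W- = 28 should equal n(n+1)/2 = 28.)
Step 4: Test statistic W = min(W+, W-) = 8.5.
Step 5: Ties in |d|, so use the tie-corrected normal approximation.
        E[W] = n(n+1)/4 = 7*8/4 = 14.
        Tie groups: |d|=1 (t=2), |d|=5 (t=2), |d|=7 (t=2); sum(t^3 - t) = 18.
        Var[W] = n(n+1)(2n+1)/24 - sum(t^3-t)/48 = 840/24 - 18/48 = 34.625.
        z = (W - E[W]) / sqrt(Var[W]) = (8.5 - 14) / 5.8843 = -0.9347.
        Two-sided p = 2*Phi(z) = 0.349948.
Step 6: alpha = 0.1. fail to reject H0.

W+ = 19.5, W- = 8.5, W = min = 8.5, p = 0.349948, fail to reject H0.


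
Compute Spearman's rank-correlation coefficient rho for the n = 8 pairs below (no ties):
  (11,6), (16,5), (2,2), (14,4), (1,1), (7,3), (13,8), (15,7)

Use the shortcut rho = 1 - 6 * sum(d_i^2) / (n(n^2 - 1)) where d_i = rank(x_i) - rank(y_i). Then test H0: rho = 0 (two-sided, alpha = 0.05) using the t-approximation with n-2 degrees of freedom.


Step 1: Rank x and y separately (midranks; no ties here).
rank(x): 11->4, 16->8, 2->2, 14->6, 1->1, 7->3, 13->5, 15->7
rank(y): 6->6, 5->5, 2->2, 4->4, 1->1, 3->3, 8->8, 7->7
Step 2: d_i = R_x(i) - R_y(i); compute d_i^2.
  (4-6)^2=4, (8-5)^2=9, (2-2)^2=0, (6-4)^2=4, (1-1)^2=0, (3-3)^2=0, (5-8)^2=9, (7-7)^2=0
sum(d^2) = 26.
Step 3: rho = 1 - 6*26 / (8*(8^2 - 1)) = 1 - 156/504 = 0.690476.
Step 4: Under H0, t = rho * sqrt((n-2)/(1-rho^2)) = 2.3382 ~ t(6).
Step 5: Two-sided p-value from the t-distribution with 6 df = 0.057990.
Step 6: alpha = 0.05. fail to reject H0.

rho = 0.6905, p = 0.057990, fail to reject H0 at alpha = 0.05.


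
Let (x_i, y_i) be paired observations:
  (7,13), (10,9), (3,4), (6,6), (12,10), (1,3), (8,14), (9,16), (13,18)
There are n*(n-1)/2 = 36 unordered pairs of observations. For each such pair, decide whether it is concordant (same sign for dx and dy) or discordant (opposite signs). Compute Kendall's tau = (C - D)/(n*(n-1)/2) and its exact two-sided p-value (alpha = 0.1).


Step 1: Enumerate the 36 unordered pairs (i,j) with i<j and classify each by sign(x_j-x_i) * sign(y_j-y_i).
  (1,2):dx=+3,dy=-4->D; (1,3):dx=-4,dy=-9->C; (1,4):dx=-1,dy=-7->C; (1,5):dx=+5,dy=-3->D
  (1,6):dx=-6,dy=-10->C; (1,7):dx=+1,dy=+1->C; (1,8):dx=+2,dy=+3->C; (1,9):dx=+6,dy=+5->C
  (2,3):dx=-7,dy=-5->C; (2,4):dx=-4,dy=-3->C; (2,5):dx=+2,dy=+1->C; (2,6):dx=-9,dy=-6->C
  (2,7):dx=-2,dy=+5->D; (2,8):dx=-1,dy=+7->D; (2,9):dx=+3,dy=+9->C; (3,4):dx=+3,dy=+2->C
  (3,5):dx=+9,dy=+6->C; (3,6):dx=-2,dy=-1->C; (3,7):dx=+5,dy=+10->C; (3,8):dx=+6,dy=+12->C
  (3,9):dx=+10,dy=+14->C; (4,5):dx=+6,dy=+4->C; (4,6):dx=-5,dy=-3->C; (4,7):dx=+2,dy=+8->C
  (4,8):dx=+3,dy=+10->C; (4,9):dx=+7,dy=+12->C; (5,6):dx=-11,dy=-7->C; (5,7):dx=-4,dy=+4->D
  (5,8):dx=-3,dy=+6->D; (5,9):dx=+1,dy=+8->C; (6,7):dx=+7,dy=+11->C; (6,8):dx=+8,dy=+13->C
  (6,9):dx=+12,dy=+15->C; (7,8):dx=+1,dy=+2->C; (7,9):dx=+5,dy=+4->C; (8,9):dx=+4,dy=+2->C
Step 2: C = 30, D = 6, total pairs = 36.
Step 3: tau = (C - D)/(n(n-1)/2) = (30 - 6)/36 = 0.666667.
Step 4: Exact two-sided p-value (enumerate n! = 362880 permutations of y under H0): p = 0.012665.
Step 5: alpha = 0.1. reject H0.

tau_b = 0.6667 (C=30, D=6), p = 0.012665, reject H0.


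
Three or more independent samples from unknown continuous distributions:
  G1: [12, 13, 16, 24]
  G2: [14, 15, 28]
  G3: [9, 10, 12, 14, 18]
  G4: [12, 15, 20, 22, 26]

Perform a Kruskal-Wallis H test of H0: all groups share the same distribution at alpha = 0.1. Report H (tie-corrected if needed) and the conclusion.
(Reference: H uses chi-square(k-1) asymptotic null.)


Step 1: Combine all N = 17 observations and assign midranks.
sorted (value, group, rank): (9,G3,1), (10,G3,2), (12,G1,4), (12,G3,4), (12,G4,4), (13,G1,6), (14,G2,7.5), (14,G3,7.5), (15,G2,9.5), (15,G4,9.5), (16,G1,11), (18,G3,12), (20,G4,13), (22,G4,14), (24,G1,15), (26,G4,16), (28,G2,17)
Step 2: Sum ranks within each group.
R_1 = 36 (n_1 = 4)
R_2 = 34 (n_2 = 3)
R_3 = 26.5 (n_3 = 5)
R_4 = 56.5 (n_4 = 5)
Step 3: H = 12/(N(N+1)) * sum(R_i^2/n_i) - 3(N+1)
     = 12/(17*18) * (36^2/4 + 34^2/3 + 26.5^2/5 + 56.5^2/5) - 3*18
     = 0.039216 * 1488.23 - 54
     = 4.362092.
Step 4: Ties present; correction factor C = 1 - 36/(17^3 - 17) = 0.992647. Corrected H = 4.362092 / 0.992647 = 4.394403.
Step 5: Under H0, H ~ chi^2(3); p-value = 0.221905.
Step 6: alpha = 0.1. fail to reject H0.

H = 4.3944, df = 3, p = 0.221905, fail to reject H0.


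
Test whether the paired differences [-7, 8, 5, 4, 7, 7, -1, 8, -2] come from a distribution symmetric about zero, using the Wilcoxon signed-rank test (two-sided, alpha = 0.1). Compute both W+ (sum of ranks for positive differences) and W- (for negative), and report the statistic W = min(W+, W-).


Step 1: Drop any zero differences (none here) and take |d_i|.
|d| = [7, 8, 5, 4, 7, 7, 1, 8, 2]
Step 2: Midrank |d_i| (ties get averaged ranks).
ranks: |7|->6, |8|->8.5, |5|->4, |4|->3, |7|->6, |7|->6, |1|->1, |8|->8.5, |2|->2
Step 3: Attach original signs; sum ranks with positive sign and with negative sign.
W+ = 8.5 + 4 + 3 + 6 + 6 + 8.5 = 36
W- = 6 + 1 + 2 = 9
(Check: W+ + W- = 45 should equal n(n+1)/2 = 45.)
Step 4: Test statistic W = min(W+, W-) = 9.
Step 5: Ties in |d|, so use the tie-corrected normal approximation.
        E[W] = n(n+1)/4 = 9*10/4 = 22.5.
        Tie groups: |d|=7 (t=3), |d|=8 (t=2); sum(t^3 - t) = 30.
        Var[W] = n(n+1)(2n+1)/24 - sum(t^3-t)/48 = 1710/24 - 30/48 = 70.625.
        z = (W - E[W]) / sqrt(Var[W]) = (9 - 22.5) / 8.4039 = -1.6064.
        Two-sided p = 2*Phi(z) = 0.108185.
Step 6: alpha = 0.1. fail to reject H0.

W+ = 36, W- = 9, W = min = 9, p = 0.108185, fail to reject H0.


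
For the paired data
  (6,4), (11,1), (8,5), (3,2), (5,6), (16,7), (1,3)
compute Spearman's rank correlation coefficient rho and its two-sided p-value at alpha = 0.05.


Step 1: Rank x and y separately (midranks; no ties here).
rank(x): 6->4, 11->6, 8->5, 3->2, 5->3, 16->7, 1->1
rank(y): 4->4, 1->1, 5->5, 2->2, 6->6, 7->7, 3->3
Step 2: d_i = R_x(i) - R_y(i); compute d_i^2.
  (4-4)^2=0, (6-1)^2=25, (5-5)^2=0, (2-2)^2=0, (3-6)^2=9, (7-7)^2=0, (1-3)^2=4
sum(d^2) = 38.
Step 3: rho = 1 - 6*38 / (7*(7^2 - 1)) = 1 - 228/336 = 0.321429.
Step 4: Under H0, t = rho * sqrt((n-2)/(1-rho^2)) = 0.7590 ~ t(5).
Step 5: Two-sided p-value from the t-distribution with 5 df = 0.482072.
Step 6: alpha = 0.05. fail to reject H0.

rho = 0.3214, p = 0.482072, fail to reject H0 at alpha = 0.05.


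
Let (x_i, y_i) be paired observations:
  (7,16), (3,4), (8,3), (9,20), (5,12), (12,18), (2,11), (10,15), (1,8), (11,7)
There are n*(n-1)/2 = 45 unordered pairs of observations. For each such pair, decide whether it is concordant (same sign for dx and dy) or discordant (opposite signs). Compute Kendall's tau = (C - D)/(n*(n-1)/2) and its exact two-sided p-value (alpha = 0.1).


Step 1: Enumerate the 45 unordered pairs (i,j) with i<j and classify each by sign(x_j-x_i) * sign(y_j-y_i).
  (1,2):dx=-4,dy=-12->C; (1,3):dx=+1,dy=-13->D; (1,4):dx=+2,dy=+4->C; (1,5):dx=-2,dy=-4->C
  (1,6):dx=+5,dy=+2->C; (1,7):dx=-5,dy=-5->C; (1,8):dx=+3,dy=-1->D; (1,9):dx=-6,dy=-8->C
  (1,10):dx=+4,dy=-9->D; (2,3):dx=+5,dy=-1->D; (2,4):dx=+6,dy=+16->C; (2,5):dx=+2,dy=+8->C
  (2,6):dx=+9,dy=+14->C; (2,7):dx=-1,dy=+7->D; (2,8):dx=+7,dy=+11->C; (2,9):dx=-2,dy=+4->D
  (2,10):dx=+8,dy=+3->C; (3,4):dx=+1,dy=+17->C; (3,5):dx=-3,dy=+9->D; (3,6):dx=+4,dy=+15->C
  (3,7):dx=-6,dy=+8->D; (3,8):dx=+2,dy=+12->C; (3,9):dx=-7,dy=+5->D; (3,10):dx=+3,dy=+4->C
  (4,5):dx=-4,dy=-8->C; (4,6):dx=+3,dy=-2->D; (4,7):dx=-7,dy=-9->C; (4,8):dx=+1,dy=-5->D
  (4,9):dx=-8,dy=-12->C; (4,10):dx=+2,dy=-13->D; (5,6):dx=+7,dy=+6->C; (5,7):dx=-3,dy=-1->C
  (5,8):dx=+5,dy=+3->C; (5,9):dx=-4,dy=-4->C; (5,10):dx=+6,dy=-5->D; (6,7):dx=-10,dy=-7->C
  (6,8):dx=-2,dy=-3->C; (6,9):dx=-11,dy=-10->C; (6,10):dx=-1,dy=-11->C; (7,8):dx=+8,dy=+4->C
  (7,9):dx=-1,dy=-3->C; (7,10):dx=+9,dy=-4->D; (8,9):dx=-9,dy=-7->C; (8,10):dx=+1,dy=-8->D
  (9,10):dx=+10,dy=-1->D
Step 2: C = 29, D = 16, total pairs = 45.
Step 3: tau = (C - D)/(n(n-1)/2) = (29 - 16)/45 = 0.288889.
Step 4: Exact two-sided p-value (enumerate n! = 3628800 permutations of y under H0): p = 0.291248.
Step 5: alpha = 0.1. fail to reject H0.

tau_b = 0.2889 (C=29, D=16), p = 0.291248, fail to reject H0.


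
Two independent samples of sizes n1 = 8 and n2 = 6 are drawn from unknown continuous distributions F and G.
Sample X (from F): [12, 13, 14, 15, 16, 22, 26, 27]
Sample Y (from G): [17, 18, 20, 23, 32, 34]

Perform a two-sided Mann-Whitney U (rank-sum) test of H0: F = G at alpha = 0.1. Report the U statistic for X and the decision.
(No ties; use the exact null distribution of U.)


Step 1: Combine and sort all 14 observations; assign midranks.
sorted (value, group): (12,X), (13,X), (14,X), (15,X), (16,X), (17,Y), (18,Y), (20,Y), (22,X), (23,Y), (26,X), (27,X), (32,Y), (34,Y)
ranks: 12->1, 13->2, 14->3, 15->4, 16->5, 17->6, 18->7, 20->8, 22->9, 23->10, 26->11, 27->12, 32->13, 34->14
Step 2: Rank sum for X: R1 = 1 + 2 + 3 + 4 + 5 + 9 + 11 + 12 = 47.
Step 3: U_X = R1 - n1(n1+1)/2 = 47 - 8*9/2 = 47 - 36 = 11.
       U_Y = n1*n2 - U_X = 48 - 11 = 37.
Step 4: No ties, so the exact null distribution of U (based on enumerating the C(14,8) = 3003 equally likely rank assignments) gives the two-sided p-value.
Step 5: p-value = 0.107892; compare to alpha = 0.1. fail to reject H0.

U_X = 11, p = 0.107892, fail to reject H0 at alpha = 0.1.


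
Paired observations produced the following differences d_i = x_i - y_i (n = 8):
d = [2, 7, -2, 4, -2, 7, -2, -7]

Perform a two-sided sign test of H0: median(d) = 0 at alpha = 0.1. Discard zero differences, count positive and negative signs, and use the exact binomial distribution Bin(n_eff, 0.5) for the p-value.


Step 1: Discard zero differences. Original n = 8; n_eff = number of nonzero differences = 8.
Nonzero differences (with sign): +2, +7, -2, +4, -2, +7, -2, -7
Step 2: Count signs: positive = 4, negative = 4.
Step 3: Under H0: P(positive) = 0.5, so the number of positives S ~ Bin(8, 0.5).
Step 4: Two-sided exact p-value = sum of Bin(8,0.5) probabilities at or below the observed probability = 1.000000.
Step 5: alpha = 0.1. fail to reject H0.

n_eff = 8, pos = 4, neg = 4, p = 1.000000, fail to reject H0.


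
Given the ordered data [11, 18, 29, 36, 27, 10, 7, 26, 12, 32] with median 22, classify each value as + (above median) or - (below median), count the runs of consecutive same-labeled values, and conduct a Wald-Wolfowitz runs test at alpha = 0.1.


Step 1: Compute median = 22; label A = above, B = below.
Labels in order: BBAAABBABA  (n_A = 5, n_B = 5)
Step 2: Count runs R = 6.
Step 3: Under H0 (random ordering), E[R] = 2*n_A*n_B/(n_A+n_B) + 1 = 2*5*5/10 + 1 = 6.0000.
        Var[R] = 2*n_A*n_B*(2*n_A*n_B - n_A - n_B) / ((n_A+n_B)^2 * (n_A+n_B-1)) = 2000/900 = 2.2222.
        SD[R] = 1.4907.
Step 4: R = E[R], so z = 0 with no continuity correction.
Step 5: Two-sided p-value via normal approximation = 2*(1 - Phi(|z|)) = 1.000000.
Step 6: alpha = 0.1. fail to reject H0.

R = 6, z = 0.0000, p = 1.000000, fail to reject H0.


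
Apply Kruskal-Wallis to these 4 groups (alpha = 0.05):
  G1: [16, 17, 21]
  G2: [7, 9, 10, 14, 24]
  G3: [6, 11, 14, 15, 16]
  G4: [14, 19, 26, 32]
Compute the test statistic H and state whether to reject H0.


Step 1: Combine all N = 17 observations and assign midranks.
sorted (value, group, rank): (6,G3,1), (7,G2,2), (9,G2,3), (10,G2,4), (11,G3,5), (14,G2,7), (14,G3,7), (14,G4,7), (15,G3,9), (16,G1,10.5), (16,G3,10.5), (17,G1,12), (19,G4,13), (21,G1,14), (24,G2,15), (26,G4,16), (32,G4,17)
Step 2: Sum ranks within each group.
R_1 = 36.5 (n_1 = 3)
R_2 = 31 (n_2 = 5)
R_3 = 32.5 (n_3 = 5)
R_4 = 53 (n_4 = 4)
Step 3: H = 12/(N(N+1)) * sum(R_i^2/n_i) - 3(N+1)
     = 12/(17*18) * (36.5^2/3 + 31^2/5 + 32.5^2/5 + 53^2/4) - 3*18
     = 0.039216 * 1549.78 - 54
     = 6.775817.
Step 4: Ties present; correction factor C = 1 - 30/(17^3 - 17) = 0.993873. Corrected H = 6.775817 / 0.993873 = 6.817591.
Step 5: Under H0, H ~ chi^2(3); p-value = 0.077945.
Step 6: alpha = 0.05. fail to reject H0.

H = 6.8176, df = 3, p = 0.077945, fail to reject H0.


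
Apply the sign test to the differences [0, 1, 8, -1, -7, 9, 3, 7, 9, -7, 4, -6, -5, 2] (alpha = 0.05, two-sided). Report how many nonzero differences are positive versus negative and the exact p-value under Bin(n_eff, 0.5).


Step 1: Discard zero differences. Original n = 14; n_eff = number of nonzero differences = 13.
Nonzero differences (with sign): +1, +8, -1, -7, +9, +3, +7, +9, -7, +4, -6, -5, +2
Step 2: Count signs: positive = 8, negative = 5.
Step 3: Under H0: P(positive) = 0.5, so the number of positives S ~ Bin(13, 0.5).
Step 4: Two-sided exact p-value = sum of Bin(13,0.5) probabilities at or below the observed probability = 0.581055.
Step 5: alpha = 0.05. fail to reject H0.

n_eff = 13, pos = 8, neg = 5, p = 0.581055, fail to reject H0.


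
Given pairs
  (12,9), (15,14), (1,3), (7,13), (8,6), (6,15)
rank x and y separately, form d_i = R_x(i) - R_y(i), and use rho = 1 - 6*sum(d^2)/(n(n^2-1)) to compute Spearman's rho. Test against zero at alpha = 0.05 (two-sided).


Step 1: Rank x and y separately (midranks; no ties here).
rank(x): 12->5, 15->6, 1->1, 7->3, 8->4, 6->2
rank(y): 9->3, 14->5, 3->1, 13->4, 6->2, 15->6
Step 2: d_i = R_x(i) - R_y(i); compute d_i^2.
  (5-3)^2=4, (6-5)^2=1, (1-1)^2=0, (3-4)^2=1, (4-2)^2=4, (2-6)^2=16
sum(d^2) = 26.
Step 3: rho = 1 - 6*26 / (6*(6^2 - 1)) = 1 - 156/210 = 0.257143.
Step 4: Under H0, t = rho * sqrt((n-2)/(1-rho^2)) = 0.5322 ~ t(4).
Step 5: Two-sided p-value from the t-distribution with 4 df = 0.622787.
Step 6: alpha = 0.05. fail to reject H0.

rho = 0.2571, p = 0.622787, fail to reject H0 at alpha = 0.05.


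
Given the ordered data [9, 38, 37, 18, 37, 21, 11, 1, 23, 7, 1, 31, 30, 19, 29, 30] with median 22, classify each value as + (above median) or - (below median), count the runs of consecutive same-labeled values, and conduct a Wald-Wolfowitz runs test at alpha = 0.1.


Step 1: Compute median = 22; label A = above, B = below.
Labels in order: BAABABBBABBAABAA  (n_A = 8, n_B = 8)
Step 2: Count runs R = 10.
Step 3: Under H0 (random ordering), E[R] = 2*n_A*n_B/(n_A+n_B) + 1 = 2*8*8/16 + 1 = 9.0000.
        Var[R] = 2*n_A*n_B*(2*n_A*n_B - n_A - n_B) / ((n_A+n_B)^2 * (n_A+n_B-1)) = 14336/3840 = 3.7333.
        SD[R] = 1.9322.
Step 4: Continuity-corrected z = (R - 0.5 - E[R]) / SD[R] = (10 - 0.5 - 9.0000) / 1.9322 = 0.2588.
Step 5: Two-sided p-value via normal approximation = 2*(1 - Phi(|z|)) = 0.795809.
Step 6: alpha = 0.1. fail to reject H0.

R = 10, z = 0.2588, p = 0.795809, fail to reject H0.


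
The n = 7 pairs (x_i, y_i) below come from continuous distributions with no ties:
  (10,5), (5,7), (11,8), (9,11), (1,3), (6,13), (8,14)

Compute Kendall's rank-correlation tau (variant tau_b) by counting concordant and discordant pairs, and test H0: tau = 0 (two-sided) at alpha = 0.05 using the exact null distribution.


Step 1: Enumerate the 21 unordered pairs (i,j) with i<j and classify each by sign(x_j-x_i) * sign(y_j-y_i).
  (1,2):dx=-5,dy=+2->D; (1,3):dx=+1,dy=+3->C; (1,4):dx=-1,dy=+6->D; (1,5):dx=-9,dy=-2->C
  (1,6):dx=-4,dy=+8->D; (1,7):dx=-2,dy=+9->D; (2,3):dx=+6,dy=+1->C; (2,4):dx=+4,dy=+4->C
  (2,5):dx=-4,dy=-4->C; (2,6):dx=+1,dy=+6->C; (2,7):dx=+3,dy=+7->C; (3,4):dx=-2,dy=+3->D
  (3,5):dx=-10,dy=-5->C; (3,6):dx=-5,dy=+5->D; (3,7):dx=-3,dy=+6->D; (4,5):dx=-8,dy=-8->C
  (4,6):dx=-3,dy=+2->D; (4,7):dx=-1,dy=+3->D; (5,6):dx=+5,dy=+10->C; (5,7):dx=+7,dy=+11->C
  (6,7):dx=+2,dy=+1->C
Step 2: C = 12, D = 9, total pairs = 21.
Step 3: tau = (C - D)/(n(n-1)/2) = (12 - 9)/21 = 0.142857.
Step 4: Exact two-sided p-value (enumerate n! = 5040 permutations of y under H0): p = 0.772619.
Step 5: alpha = 0.05. fail to reject H0.

tau_b = 0.1429 (C=12, D=9), p = 0.772619, fail to reject H0.


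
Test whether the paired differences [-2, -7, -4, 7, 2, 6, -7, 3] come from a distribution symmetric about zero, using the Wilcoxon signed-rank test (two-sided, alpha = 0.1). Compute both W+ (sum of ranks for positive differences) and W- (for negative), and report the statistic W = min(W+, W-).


Step 1: Drop any zero differences (none here) and take |d_i|.
|d| = [2, 7, 4, 7, 2, 6, 7, 3]
Step 2: Midrank |d_i| (ties get averaged ranks).
ranks: |2|->1.5, |7|->7, |4|->4, |7|->7, |2|->1.5, |6|->5, |7|->7, |3|->3
Step 3: Attach original signs; sum ranks with positive sign and with negative sign.
W+ = 7 + 1.5 + 5 + 3 = 16.5
W- = 1.5 + 7 + 4 + 7 = 19.5
(Check: W+ + W- = 36 should equal n(n+1)/2 = 36.)
Step 4: Test statistic W = min(W+, W-) = 16.5.
Step 5: Ties in |d|, so use the tie-corrected normal approximation.
        E[W] = n(n+1)/4 = 8*9/4 = 18.
        Tie groups: |d|=2 (t=2), |d|=7 (t=3); sum(t^3 - t) = 30.
        Var[W] = n(n+1)(2n+1)/24 - sum(t^3-t)/48 = 1224/24 - 30/48 = 50.375.
        z = (W - E[W]) / sqrt(Var[W]) = (16.5 - 18) / 7.0975 = -0.2113.
        Two-sided p = 2*Phi(z) = 0.832621.
Step 6: alpha = 0.1. fail to reject H0.

W+ = 16.5, W- = 19.5, W = min = 16.5, p = 0.832621, fail to reject H0.
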